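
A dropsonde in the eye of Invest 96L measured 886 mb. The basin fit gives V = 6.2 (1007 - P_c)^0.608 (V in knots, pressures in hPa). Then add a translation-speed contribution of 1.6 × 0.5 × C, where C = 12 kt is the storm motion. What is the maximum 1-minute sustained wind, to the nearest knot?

ΔP = 1007 − 886 = 121 mb.
121^0.608 ≈ 18.464.
V ≈ 6.2 × 18.464 ≈ 114.5 kt.
Translation term: 1.6 × 0.5 × 12 = 9.6 kt.
Corrected V ≈ 124.1 kt → 124 kt.

124 kt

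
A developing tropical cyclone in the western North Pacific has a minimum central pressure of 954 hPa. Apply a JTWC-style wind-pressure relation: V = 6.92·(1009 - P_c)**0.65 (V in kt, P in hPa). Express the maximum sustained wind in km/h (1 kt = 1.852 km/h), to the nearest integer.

173 km/h

ΔP = 1009 − 954 = 55 hPa.
V ≈ 6.92 × 55^0.65 = 6.92 × 13.528 ≈ 93.614 kt.
93.614 × 1.852 ≈ 173.37 km/h → 173 km/h.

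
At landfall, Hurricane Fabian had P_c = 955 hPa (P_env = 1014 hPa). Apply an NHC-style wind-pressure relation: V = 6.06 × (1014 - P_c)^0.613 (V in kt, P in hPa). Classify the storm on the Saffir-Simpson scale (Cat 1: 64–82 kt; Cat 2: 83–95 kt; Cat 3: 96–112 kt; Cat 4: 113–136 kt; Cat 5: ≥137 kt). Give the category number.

ΔP = 1014 − 955 = 59 hPa.
V ≈ 6.06 × 59^0.613 = 6.06 × 12.18 ≈ 74 kt.
74 kt falls in the Category 1 band.

1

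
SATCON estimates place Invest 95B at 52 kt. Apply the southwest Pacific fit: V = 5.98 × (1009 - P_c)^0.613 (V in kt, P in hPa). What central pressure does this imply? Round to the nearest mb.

ΔP = (V / 5.98)^(1/0.613) = (52/5.98)^1.631.
52/5.98 = 8.696; 8.696^1.631 ≈ 34.06 mb.
P_c = 1009 − 34.06 = 974.94 ≈ 975 mb.

975 mb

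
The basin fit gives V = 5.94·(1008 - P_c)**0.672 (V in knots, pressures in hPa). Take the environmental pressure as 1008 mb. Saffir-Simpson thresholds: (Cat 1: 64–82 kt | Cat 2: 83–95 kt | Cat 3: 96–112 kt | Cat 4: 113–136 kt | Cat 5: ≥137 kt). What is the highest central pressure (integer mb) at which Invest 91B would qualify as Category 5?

Category 5 begins at V = 137 kt.
Required ΔP = (137/5.94)^(1/0.672) = 23.064^1.488 ≈ 106.70 mb.
P_c ≤ 1008 − 106.70 = 901.30, so the highest integer P_c is 901 mb.

901 mb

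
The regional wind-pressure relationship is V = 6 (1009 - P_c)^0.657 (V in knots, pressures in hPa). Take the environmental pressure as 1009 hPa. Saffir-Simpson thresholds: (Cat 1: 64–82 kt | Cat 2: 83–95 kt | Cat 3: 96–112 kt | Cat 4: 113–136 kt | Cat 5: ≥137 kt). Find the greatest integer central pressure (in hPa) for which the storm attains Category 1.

Category 1 begins at V = 64 kt.
Required ΔP = (64/6)^(1/0.657) = 10.667^1.522 ≈ 36.71 hPa.
P_c ≤ 1009 − 36.71 = 972.29, so the highest integer P_c is 972 hPa.

972 hPa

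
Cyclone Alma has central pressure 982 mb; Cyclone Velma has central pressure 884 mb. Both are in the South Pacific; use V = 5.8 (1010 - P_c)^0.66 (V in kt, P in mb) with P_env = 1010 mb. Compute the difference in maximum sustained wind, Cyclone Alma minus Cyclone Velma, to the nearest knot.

-89 kt

Cyclone Alma: ΔP = 28; V ≈ 5.8 × 28^0.66 ≈ 52.31 kt.
Cyclone Velma: ΔP = 126; V ≈ 5.8 × 126^0.66 ≈ 141.15 kt.
Difference ≈ 52.31 − 141.15 = -88.84 → -89 kt.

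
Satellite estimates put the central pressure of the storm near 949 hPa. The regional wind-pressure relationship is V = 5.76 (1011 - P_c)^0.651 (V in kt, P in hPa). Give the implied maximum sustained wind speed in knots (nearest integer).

ΔP = 1011 − 949 = 62 hPa.
62^0.651 ≈ 14.684.
V ≈ 5.76 × 14.684 ≈ 84.6 kt.

85 kt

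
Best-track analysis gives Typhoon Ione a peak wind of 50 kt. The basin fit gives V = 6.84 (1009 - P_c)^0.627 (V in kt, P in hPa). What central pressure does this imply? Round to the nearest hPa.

ΔP = (V / 6.84)^(1/0.627) = (50/6.84)^1.595.
50/6.84 = 7.310; 7.310^1.595 ≈ 23.87 hPa.
P_c = 1009 − 23.87 = 985.13 ≈ 985 hPa.

985 hPa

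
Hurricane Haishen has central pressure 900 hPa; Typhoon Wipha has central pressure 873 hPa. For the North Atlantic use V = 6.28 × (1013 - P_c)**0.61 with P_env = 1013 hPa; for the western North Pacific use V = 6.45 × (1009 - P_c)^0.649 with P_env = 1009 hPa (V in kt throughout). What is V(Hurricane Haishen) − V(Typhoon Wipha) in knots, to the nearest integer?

Hurricane Haishen: ΔP = 113; V ≈ 6.28 × 113^0.61 ≈ 112.29 kt.
Typhoon Wipha: ΔP = 136; V ≈ 6.45 × 136^0.649 ≈ 156.40 kt.
Difference ≈ 112.29 − 156.40 = -44.11 → -44 kt.

-44 kt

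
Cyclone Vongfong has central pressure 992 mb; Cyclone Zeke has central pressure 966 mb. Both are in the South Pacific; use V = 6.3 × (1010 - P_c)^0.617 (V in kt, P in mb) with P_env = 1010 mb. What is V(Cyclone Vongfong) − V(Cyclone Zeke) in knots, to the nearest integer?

-28 kt

Cyclone Vongfong: ΔP = 18; V ≈ 6.3 × 18^0.617 ≈ 37.48 kt.
Cyclone Zeke: ΔP = 44; V ≈ 6.3 × 44^0.617 ≈ 65.07 kt.
Difference ≈ 37.48 − 65.07 = -27.59 → -28 kt.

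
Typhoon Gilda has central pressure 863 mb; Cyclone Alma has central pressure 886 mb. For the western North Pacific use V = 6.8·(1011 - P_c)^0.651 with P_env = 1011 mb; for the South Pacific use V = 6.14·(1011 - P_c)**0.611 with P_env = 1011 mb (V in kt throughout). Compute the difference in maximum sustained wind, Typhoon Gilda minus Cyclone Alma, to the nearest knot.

Typhoon Gilda: ΔP = 148; V ≈ 6.8 × 148^0.651 ≈ 175.93 kt.
Cyclone Alma: ΔP = 125; V ≈ 6.14 × 125^0.611 ≈ 117.32 kt.
Difference ≈ 175.93 − 117.32 = 58.61 → 59 kt.

59 kt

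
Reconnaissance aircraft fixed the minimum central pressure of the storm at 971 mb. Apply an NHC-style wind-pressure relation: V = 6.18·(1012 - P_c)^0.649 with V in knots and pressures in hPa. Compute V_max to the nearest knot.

69 kt

ΔP = 1012 − 971 = 41 mb.
41^0.649 ≈ 11.135.
V ≈ 6.18 × 11.135 ≈ 68.8 kt.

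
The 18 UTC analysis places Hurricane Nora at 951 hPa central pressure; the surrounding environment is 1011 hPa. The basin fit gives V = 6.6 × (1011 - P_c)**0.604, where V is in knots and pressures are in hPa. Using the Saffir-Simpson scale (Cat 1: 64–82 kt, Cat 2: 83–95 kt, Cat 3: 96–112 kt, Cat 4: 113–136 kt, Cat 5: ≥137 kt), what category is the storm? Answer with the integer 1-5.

ΔP = 1011 − 951 = 60 hPa.
V ≈ 6.6 × 60^0.604 = 6.6 × 11.86 ≈ 78 kt.
78 kt falls in the Category 1 band.

1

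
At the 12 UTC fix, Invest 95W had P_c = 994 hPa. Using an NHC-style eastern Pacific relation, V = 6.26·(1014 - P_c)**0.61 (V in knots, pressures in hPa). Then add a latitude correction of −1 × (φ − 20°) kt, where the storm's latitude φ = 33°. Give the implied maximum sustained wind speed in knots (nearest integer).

ΔP = 1014 − 994 = 20 hPa.
20^0.61 ≈ 6.218.
V ≈ 6.26 × 6.218 ≈ 38.9 kt.
Latitude correction: −1 × (33 − 20) = -13 kt.
Corrected V ≈ 25.9 kt → 26 kt.

26 kt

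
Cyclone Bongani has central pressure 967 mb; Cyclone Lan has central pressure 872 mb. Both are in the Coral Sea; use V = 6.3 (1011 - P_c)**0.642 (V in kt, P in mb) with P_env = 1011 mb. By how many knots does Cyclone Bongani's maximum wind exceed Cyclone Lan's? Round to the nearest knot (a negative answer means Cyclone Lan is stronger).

Cyclone Bongani: ΔP = 44; V ≈ 6.3 × 44^0.642 ≈ 71.52 kt.
Cyclone Lan: ΔP = 139; V ≈ 6.3 × 139^0.642 ≈ 149.68 kt.
Difference ≈ 71.52 − 149.68 = -78.16 → -78 kt.

-78 kt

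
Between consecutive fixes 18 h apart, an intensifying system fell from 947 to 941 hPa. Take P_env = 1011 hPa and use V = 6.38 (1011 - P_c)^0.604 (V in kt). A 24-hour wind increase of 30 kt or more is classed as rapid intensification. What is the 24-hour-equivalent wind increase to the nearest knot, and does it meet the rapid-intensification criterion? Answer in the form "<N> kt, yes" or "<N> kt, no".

6 kt, no

V₁: ΔP = 64, V ≈ 6.38 × 64^0.604 ≈ 78.66 kt.
V₂: ΔP = 70, V ≈ 6.38 × 70^0.604 ≈ 83.03 kt.
ΔV over 18 h = 4.37 kt → 24 h equivalent = 4.37 × 24/18 ≈ 5.83 kt.
6 kt < 30 kt ⇒ not rapid intensification.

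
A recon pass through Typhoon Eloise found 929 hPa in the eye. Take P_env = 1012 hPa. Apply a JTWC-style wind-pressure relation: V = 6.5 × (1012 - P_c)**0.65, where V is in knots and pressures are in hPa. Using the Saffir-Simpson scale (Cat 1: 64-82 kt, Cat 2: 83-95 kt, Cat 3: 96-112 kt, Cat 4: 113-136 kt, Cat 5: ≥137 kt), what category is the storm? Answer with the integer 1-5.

4

ΔP = 1012 − 929 = 83 hPa.
V ≈ 6.5 × 83^0.65 = 6.5 × 17.68 ≈ 115 kt.
115 kt falls in the Category 4 band.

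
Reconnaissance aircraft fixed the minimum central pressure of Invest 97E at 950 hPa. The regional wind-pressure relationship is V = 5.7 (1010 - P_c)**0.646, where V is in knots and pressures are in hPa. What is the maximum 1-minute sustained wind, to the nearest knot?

80 kt

ΔP = 1010 − 950 = 60 hPa.
60^0.646 ≈ 14.083.
V ≈ 5.7 × 14.083 ≈ 80.3 kt.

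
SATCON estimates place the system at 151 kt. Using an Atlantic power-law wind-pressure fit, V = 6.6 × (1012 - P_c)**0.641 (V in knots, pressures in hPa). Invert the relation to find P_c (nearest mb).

ΔP = (V / 6.6)^(1/0.641) = (151/6.6)^1.560.
151/6.6 = 22.879; 22.879^1.560 ≈ 132.07 mb.
P_c = 1012 − 132.07 = 879.93 ≈ 880 mb.

880 mb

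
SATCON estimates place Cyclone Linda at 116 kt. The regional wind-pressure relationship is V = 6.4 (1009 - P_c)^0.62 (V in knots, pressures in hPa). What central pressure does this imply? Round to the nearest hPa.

902 hPa

ΔP = (V / 6.4)^(1/0.62) = (116/6.4)^1.613.
116/6.4 = 18.125; 18.125^1.613 ≈ 107.02 hPa.
P_c = 1009 − 107.02 = 901.98 ≈ 902 hPa.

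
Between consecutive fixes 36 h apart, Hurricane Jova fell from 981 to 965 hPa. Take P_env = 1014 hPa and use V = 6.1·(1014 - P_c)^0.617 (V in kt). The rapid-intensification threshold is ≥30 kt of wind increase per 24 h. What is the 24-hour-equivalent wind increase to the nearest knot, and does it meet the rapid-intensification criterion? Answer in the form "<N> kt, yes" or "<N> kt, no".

V₁: ΔP = 33, V ≈ 6.1 × 33^0.617 ≈ 52.75 kt.
V₂: ΔP = 49, V ≈ 6.1 × 49^0.617 ≈ 67.33 kt.
ΔV over 36 h = 14.58 kt → 24 h equivalent = 14.58 × 24/36 ≈ 9.72 kt.
10 kt < 30 kt ⇒ not rapid intensification.

10 kt, no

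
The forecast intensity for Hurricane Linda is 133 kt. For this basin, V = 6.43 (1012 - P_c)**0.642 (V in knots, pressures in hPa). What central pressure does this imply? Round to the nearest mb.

ΔP = (V / 6.43)^(1/0.642) = (133/6.43)^1.558.
133/6.43 = 20.684; 20.684^1.558 ≈ 112.02 mb.
P_c = 1012 − 112.02 = 899.98 ≈ 900 mb.

900 mb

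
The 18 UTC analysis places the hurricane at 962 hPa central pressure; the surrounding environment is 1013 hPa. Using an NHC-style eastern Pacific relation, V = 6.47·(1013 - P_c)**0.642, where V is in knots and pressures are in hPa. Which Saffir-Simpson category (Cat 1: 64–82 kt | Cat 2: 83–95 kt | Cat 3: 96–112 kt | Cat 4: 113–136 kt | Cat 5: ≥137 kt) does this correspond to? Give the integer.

1

ΔP = 1013 − 962 = 51 hPa.
V ≈ 6.47 × 51^0.642 = 6.47 × 12.48 ≈ 81 kt.
81 kt falls in the Category 1 band.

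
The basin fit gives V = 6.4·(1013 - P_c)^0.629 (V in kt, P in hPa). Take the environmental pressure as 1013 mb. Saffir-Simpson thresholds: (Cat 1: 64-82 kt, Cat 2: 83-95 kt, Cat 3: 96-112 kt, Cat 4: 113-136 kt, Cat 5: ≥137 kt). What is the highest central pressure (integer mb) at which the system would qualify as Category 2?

954 mb

Category 2 begins at V = 83 kt.
Required ΔP = (83/6.4)^(1/0.629) = 12.969^1.590 ≈ 58.79 mb.
P_c ≤ 1013 − 58.79 = 954.21, so the highest integer P_c is 954 mb.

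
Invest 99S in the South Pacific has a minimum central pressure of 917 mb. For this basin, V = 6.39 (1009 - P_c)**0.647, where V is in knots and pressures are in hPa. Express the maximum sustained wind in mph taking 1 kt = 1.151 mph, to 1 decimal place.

137.1 mph

ΔP = 1009 − 917 = 92 mb.
V ≈ 6.39 × 92^0.647 = 6.39 × 18.645 ≈ 119.144 kt.
119.144 × 1.151 ≈ 137.13 mph → 137.1 mph.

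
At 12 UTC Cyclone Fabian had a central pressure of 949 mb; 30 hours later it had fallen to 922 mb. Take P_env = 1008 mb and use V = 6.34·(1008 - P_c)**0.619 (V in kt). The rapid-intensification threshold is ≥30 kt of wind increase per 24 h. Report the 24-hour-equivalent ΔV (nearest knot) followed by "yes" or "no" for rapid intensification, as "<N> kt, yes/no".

17 kt, no

V₁: ΔP = 59, V ≈ 6.34 × 59^0.619 ≈ 79.11 kt.
V₂: ΔP = 86, V ≈ 6.34 × 86^0.619 ≈ 99.90 kt.
ΔV over 30 h = 20.79 kt → 24 h equivalent = 20.79 × 24/30 ≈ 16.63 kt.
17 kt < 30 kt ⇒ not rapid intensification.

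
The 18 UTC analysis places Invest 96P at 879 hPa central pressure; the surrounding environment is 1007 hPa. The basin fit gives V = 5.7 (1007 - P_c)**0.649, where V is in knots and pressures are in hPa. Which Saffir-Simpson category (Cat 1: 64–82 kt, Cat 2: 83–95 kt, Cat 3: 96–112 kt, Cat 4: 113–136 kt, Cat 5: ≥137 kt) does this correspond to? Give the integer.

ΔP = 1007 − 879 = 128 hPa.
V ≈ 5.7 × 128^0.649 = 5.7 × 23.31 ≈ 133 kt.
133 kt falls in the Category 4 band.

4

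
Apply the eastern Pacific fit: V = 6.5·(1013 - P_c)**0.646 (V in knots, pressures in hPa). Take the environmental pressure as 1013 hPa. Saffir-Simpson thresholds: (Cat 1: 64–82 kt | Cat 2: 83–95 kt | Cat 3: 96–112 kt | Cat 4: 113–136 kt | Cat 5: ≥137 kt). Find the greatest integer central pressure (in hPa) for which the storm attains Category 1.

978 hPa

Category 1 begins at V = 64 kt.
Required ΔP = (64/6.5)^(1/0.646) = 9.846^1.548 ≈ 34.48 hPa.
P_c ≤ 1013 − 34.48 = 978.52, so the highest integer P_c is 978 hPa.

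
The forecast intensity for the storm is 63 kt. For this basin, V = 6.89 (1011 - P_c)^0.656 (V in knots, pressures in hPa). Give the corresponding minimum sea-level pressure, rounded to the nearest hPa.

ΔP = (V / 6.89)^(1/0.656) = (63/6.89)^1.524.
63/6.89 = 9.144; 9.144^1.524 ≈ 29.18 hPa.
P_c = 1011 − 29.18 = 981.82 ≈ 982 hPa.

982 hPa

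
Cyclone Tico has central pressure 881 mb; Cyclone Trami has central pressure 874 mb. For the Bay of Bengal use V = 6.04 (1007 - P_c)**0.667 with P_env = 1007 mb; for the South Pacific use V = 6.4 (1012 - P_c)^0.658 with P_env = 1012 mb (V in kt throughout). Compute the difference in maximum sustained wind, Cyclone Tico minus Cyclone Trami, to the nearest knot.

Cyclone Tico: ΔP = 126; V ≈ 6.04 × 126^0.667 ≈ 152.05 kt.
Cyclone Trami: ΔP = 138; V ≈ 6.4 × 138^0.658 ≈ 163.76 kt.
Difference ≈ 152.05 − 163.76 = -11.71 → -12 kt.

-12 kt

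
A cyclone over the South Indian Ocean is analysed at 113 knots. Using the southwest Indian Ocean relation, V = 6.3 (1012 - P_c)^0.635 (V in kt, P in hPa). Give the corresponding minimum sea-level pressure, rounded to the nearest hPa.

918 hPa

ΔP = (V / 6.3)^(1/0.635) = (113/6.3)^1.575.
113/6.3 = 17.937; 17.937^1.575 ≈ 94.27 hPa.
P_c = 1012 − 94.27 = 917.73 ≈ 918 hPa.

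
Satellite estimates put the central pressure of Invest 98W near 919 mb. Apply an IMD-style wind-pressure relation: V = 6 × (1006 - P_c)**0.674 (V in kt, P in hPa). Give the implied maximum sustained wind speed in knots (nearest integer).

ΔP = 1006 − 919 = 87 mb.
87^0.674 ≈ 20.288.
V ≈ 6 × 20.288 ≈ 121.7 kt.

122 kt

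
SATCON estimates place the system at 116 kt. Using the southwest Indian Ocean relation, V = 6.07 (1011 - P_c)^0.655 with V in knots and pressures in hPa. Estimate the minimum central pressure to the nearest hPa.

ΔP = (V / 6.07)^(1/0.655) = (116/6.07)^1.527.
116/6.07 = 19.110; 19.110^1.527 ≈ 90.39 hPa.
P_c = 1011 − 90.39 = 920.61 ≈ 921 hPa.

921 hPa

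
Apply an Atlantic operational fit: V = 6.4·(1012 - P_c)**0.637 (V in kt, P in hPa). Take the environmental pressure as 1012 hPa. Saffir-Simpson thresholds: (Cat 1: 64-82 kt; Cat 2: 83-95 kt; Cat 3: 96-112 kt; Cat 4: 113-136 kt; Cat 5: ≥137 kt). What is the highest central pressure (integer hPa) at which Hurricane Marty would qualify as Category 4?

921 hPa

Category 4 begins at V = 113 kt.
Required ΔP = (113/6.4)^(1/0.637) = 17.656^1.570 ≈ 90.67 hPa.
P_c ≤ 1012 − 90.67 = 921.33, so the highest integer P_c is 921 hPa.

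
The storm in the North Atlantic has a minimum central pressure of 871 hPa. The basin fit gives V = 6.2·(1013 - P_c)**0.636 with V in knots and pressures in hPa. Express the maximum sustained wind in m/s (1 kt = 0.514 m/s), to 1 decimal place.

ΔP = 1013 − 871 = 142 hPa.
V ≈ 6.2 × 142^0.636 = 6.2 × 23.381 ≈ 144.960 kt.
144.960 × 0.514 ≈ 74.51 m/s → 74.5 m/s.

74.5 m/s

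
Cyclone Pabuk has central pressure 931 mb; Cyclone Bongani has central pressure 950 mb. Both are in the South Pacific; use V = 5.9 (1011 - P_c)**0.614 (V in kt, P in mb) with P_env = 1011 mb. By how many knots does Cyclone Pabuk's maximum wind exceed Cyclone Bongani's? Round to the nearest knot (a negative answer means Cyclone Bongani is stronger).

13 kt

Cyclone Pabuk: ΔP = 80; V ≈ 5.9 × 80^0.614 ≈ 86.97 kt.
Cyclone Bongani: ΔP = 61; V ≈ 5.9 × 61^0.614 ≈ 73.63 kt.
Difference ≈ 86.97 − 73.63 = 13.34 → 13 kt.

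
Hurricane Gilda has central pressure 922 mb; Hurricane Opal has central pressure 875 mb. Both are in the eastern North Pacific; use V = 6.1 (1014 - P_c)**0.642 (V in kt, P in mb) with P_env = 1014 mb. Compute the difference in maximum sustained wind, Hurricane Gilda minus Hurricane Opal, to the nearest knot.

-34 kt

Hurricane Gilda: ΔP = 92; V ≈ 6.1 × 92^0.642 ≈ 111.19 kt.
Hurricane Opal: ΔP = 139; V ≈ 6.1 × 139^0.642 ≈ 144.93 kt.
Difference ≈ 111.19 − 144.93 = -33.74 → -34 kt.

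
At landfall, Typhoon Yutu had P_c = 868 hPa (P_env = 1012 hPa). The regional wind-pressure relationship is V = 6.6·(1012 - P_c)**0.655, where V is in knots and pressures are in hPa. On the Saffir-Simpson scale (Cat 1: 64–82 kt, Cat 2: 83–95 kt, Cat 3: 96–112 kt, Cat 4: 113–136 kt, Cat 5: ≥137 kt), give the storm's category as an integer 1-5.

ΔP = 1012 − 868 = 144 hPa.
V ≈ 6.6 × 144^0.655 = 6.6 × 25.93 ≈ 171 kt.
171 kt falls in the Category 5 band.

5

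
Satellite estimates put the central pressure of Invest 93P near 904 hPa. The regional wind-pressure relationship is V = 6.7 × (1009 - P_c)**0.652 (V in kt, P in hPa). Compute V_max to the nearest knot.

139 kt

ΔP = 1009 − 904 = 105 hPa.
105^0.652 ≈ 20.788.
V ≈ 6.7 × 20.788 ≈ 139.3 kt.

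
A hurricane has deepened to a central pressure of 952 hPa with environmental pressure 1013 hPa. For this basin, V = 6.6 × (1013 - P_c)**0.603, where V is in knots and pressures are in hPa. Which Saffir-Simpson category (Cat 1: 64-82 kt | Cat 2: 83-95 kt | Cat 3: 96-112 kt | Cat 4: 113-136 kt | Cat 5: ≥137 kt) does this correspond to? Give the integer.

1

ΔP = 1013 − 952 = 61 hPa.
V ≈ 6.6 × 61^0.603 = 6.6 × 11.93 ≈ 79 kt.
79 kt falls in the Category 1 band.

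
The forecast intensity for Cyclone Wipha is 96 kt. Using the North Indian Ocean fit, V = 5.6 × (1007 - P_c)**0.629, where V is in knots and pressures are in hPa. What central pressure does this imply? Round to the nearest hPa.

ΔP = (V / 5.6)^(1/0.629) = (96/5.6)^1.590.
96/5.6 = 17.143; 17.143^1.590 ≈ 91.62 hPa.
P_c = 1007 − 91.62 = 915.38 ≈ 915 hPa.

915 hPa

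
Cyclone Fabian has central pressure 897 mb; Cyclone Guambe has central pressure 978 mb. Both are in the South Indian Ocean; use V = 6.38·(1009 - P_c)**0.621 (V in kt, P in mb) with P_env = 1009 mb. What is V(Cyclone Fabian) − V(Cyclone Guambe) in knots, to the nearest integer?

66 kt

Cyclone Fabian: ΔP = 112; V ≈ 6.38 × 112^0.621 ≈ 119.50 kt.
Cyclone Guambe: ΔP = 31; V ≈ 6.38 × 31^0.621 ≈ 53.82 kt.
Difference ≈ 119.50 − 53.82 = 65.68 → 66 kt.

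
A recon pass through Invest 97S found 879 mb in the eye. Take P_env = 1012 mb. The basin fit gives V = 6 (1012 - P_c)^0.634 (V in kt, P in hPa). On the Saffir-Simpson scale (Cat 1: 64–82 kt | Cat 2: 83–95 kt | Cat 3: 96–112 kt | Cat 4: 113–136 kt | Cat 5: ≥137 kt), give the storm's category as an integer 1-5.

ΔP = 1012 − 879 = 133 mb.
V ≈ 6 × 133^0.634 = 6 × 22.21 ≈ 133 kt.
133 kt falls in the Category 4 band.

4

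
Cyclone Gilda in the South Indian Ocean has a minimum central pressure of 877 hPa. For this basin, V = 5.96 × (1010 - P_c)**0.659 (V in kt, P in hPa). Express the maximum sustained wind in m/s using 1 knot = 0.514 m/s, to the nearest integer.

77 m/s

ΔP = 1010 − 877 = 133 hPa.
V ≈ 5.96 × 133^0.659 = 5.96 × 25.097 ≈ 149.577 kt.
149.577 × 0.514 ≈ 76.88 m/s → 77 m/s.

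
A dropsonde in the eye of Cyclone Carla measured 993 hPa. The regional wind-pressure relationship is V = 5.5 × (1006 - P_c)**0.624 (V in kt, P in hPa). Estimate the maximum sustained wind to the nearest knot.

ΔP = 1006 − 993 = 13 hPa.
13^0.624 ≈ 4.956.
V ≈ 5.5 × 4.956 ≈ 27.3 kt.

27 kt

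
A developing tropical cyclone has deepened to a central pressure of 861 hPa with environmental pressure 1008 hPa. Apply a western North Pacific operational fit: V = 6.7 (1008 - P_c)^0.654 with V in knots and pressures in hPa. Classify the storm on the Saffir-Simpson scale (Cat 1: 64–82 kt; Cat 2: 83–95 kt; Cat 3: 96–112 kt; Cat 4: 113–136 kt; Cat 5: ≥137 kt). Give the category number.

5

ΔP = 1008 − 861 = 147 hPa.
V ≈ 6.7 × 147^0.654 = 6.7 × 26.15 ≈ 175 kt.
175 kt falls in the Category 5 band.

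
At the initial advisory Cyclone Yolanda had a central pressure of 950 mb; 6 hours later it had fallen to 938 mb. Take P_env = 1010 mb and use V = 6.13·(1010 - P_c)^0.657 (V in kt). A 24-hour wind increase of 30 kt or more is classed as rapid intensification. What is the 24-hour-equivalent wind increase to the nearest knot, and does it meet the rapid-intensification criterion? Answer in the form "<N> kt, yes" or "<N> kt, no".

V₁: ΔP = 60, V ≈ 6.13 × 60^0.657 ≈ 90.30 kt.
V₂: ΔP = 72, V ≈ 6.13 × 72^0.657 ≈ 101.80 kt.
ΔV over 6 h = 11.50 kt → 24 h equivalent = 11.50 × 24/6 ≈ 46.00 kt.
46 kt ≥ 30 kt ⇒ rapid intensification.

46 kt, yes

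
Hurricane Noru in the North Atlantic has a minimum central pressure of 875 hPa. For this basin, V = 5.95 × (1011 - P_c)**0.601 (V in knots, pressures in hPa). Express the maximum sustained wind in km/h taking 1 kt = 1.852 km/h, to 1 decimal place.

211.1 km/h

ΔP = 1011 − 875 = 136 hPa.
V ≈ 5.95 × 136^0.601 = 5.95 × 19.154 ≈ 113.966 kt.
113.966 × 1.852 ≈ 211.06 km/h → 211.1 km/h.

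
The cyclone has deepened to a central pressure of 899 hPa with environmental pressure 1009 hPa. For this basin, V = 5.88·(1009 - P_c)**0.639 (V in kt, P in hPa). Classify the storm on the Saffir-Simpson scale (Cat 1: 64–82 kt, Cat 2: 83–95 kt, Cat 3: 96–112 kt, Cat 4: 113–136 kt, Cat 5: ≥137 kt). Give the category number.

ΔP = 1009 − 899 = 110 hPa.
V ≈ 5.88 × 110^0.639 = 5.88 × 20.16 ≈ 119 kt.
119 kt falls in the Category 4 band.

4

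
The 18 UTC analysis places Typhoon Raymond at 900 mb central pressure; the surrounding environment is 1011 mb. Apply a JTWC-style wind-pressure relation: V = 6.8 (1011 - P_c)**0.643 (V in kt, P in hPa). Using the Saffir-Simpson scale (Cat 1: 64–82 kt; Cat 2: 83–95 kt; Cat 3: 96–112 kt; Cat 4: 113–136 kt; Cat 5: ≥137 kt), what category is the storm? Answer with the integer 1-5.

ΔP = 1011 − 900 = 111 mb.
V ≈ 6.8 × 111^0.643 = 6.8 × 20.66 ≈ 140 kt.
140 kt falls in the Category 5 band.

5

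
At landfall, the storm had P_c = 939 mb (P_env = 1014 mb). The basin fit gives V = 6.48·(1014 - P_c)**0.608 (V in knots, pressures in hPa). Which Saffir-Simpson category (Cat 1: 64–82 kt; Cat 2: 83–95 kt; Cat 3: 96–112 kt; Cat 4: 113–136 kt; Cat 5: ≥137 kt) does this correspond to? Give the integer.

ΔP = 1014 − 939 = 75 mb.
V ≈ 6.48 × 75^0.608 = 6.48 × 13.81 ≈ 89 kt.
89 kt falls in the Category 2 band.

2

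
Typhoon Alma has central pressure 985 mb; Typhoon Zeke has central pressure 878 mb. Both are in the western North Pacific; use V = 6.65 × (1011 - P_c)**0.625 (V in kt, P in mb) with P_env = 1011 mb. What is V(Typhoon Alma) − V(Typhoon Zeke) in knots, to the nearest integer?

-90 kt

Typhoon Alma: ΔP = 26; V ≈ 6.65 × 26^0.625 ≈ 50.95 kt.
Typhoon Zeke: ΔP = 133; V ≈ 6.65 × 133^0.625 ≈ 141.33 kt.
Difference ≈ 50.95 − 141.33 = -90.38 → -90 kt.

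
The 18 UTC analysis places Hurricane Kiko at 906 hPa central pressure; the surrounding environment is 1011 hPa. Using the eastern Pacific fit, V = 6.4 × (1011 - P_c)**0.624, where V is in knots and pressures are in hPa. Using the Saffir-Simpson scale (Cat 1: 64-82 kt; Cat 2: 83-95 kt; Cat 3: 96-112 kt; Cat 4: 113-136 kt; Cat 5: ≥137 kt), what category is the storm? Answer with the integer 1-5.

4

ΔP = 1011 − 906 = 105 hPa.
V ≈ 6.4 × 105^0.624 = 6.4 × 18.25 ≈ 117 kt.
117 kt falls in the Category 4 band.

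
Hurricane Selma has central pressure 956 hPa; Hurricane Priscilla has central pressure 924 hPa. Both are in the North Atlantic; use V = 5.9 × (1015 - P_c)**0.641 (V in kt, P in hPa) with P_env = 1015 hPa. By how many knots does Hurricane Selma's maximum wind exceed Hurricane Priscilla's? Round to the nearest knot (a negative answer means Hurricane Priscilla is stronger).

Hurricane Selma: ΔP = 59; V ≈ 5.9 × 59^0.641 ≈ 80.53 kt.
Hurricane Priscilla: ΔP = 91; V ≈ 5.9 × 91^0.641 ≈ 106.32 kt.
Difference ≈ 80.53 − 106.32 = -25.79 → -26 kt.

-26 kt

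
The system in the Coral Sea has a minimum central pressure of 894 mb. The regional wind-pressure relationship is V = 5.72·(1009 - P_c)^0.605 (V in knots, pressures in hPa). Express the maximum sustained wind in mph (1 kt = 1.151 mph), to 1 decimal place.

ΔP = 1009 − 894 = 115 mb.
V ≈ 5.72 × 115^0.605 = 5.72 × 17.649 ≈ 100.953 kt.
100.953 × 1.151 ≈ 116.20 mph → 116.2 mph.

116.2 mph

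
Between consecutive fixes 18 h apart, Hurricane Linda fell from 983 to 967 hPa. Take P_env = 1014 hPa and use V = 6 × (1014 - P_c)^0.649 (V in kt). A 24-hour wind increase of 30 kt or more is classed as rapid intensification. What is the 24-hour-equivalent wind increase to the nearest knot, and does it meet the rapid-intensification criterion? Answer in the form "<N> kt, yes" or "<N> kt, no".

23 kt, no

V₁: ΔP = 31, V ≈ 6 × 31^0.649 ≈ 55.72 kt.
V₂: ΔP = 47, V ≈ 6 × 47^0.649 ≈ 73.00 kt.
ΔV over 18 h = 17.28 kt → 24 h equivalent = 17.28 × 24/18 ≈ 23.04 kt.
23 kt < 30 kt ⇒ not rapid intensification.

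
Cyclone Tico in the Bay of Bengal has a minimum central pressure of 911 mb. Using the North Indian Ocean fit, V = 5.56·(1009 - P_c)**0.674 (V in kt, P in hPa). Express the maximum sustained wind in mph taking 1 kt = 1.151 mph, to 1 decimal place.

ΔP = 1009 − 911 = 98 mb.
V ≈ 5.56 × 98^0.674 = 5.56 × 21.983 ≈ 122.225 kt.
122.225 × 1.151 ≈ 140.68 mph → 140.7 mph.

140.7 mph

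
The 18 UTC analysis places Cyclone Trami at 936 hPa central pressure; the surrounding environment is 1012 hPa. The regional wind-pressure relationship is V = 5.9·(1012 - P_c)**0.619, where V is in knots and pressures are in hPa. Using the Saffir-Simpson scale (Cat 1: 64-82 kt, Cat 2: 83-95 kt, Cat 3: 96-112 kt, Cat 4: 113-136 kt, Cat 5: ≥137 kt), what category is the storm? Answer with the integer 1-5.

2

ΔP = 1012 − 936 = 76 hPa.
V ≈ 5.9 × 76^0.619 = 5.9 × 14.60 ≈ 86 kt.
86 kt falls in the Category 2 band.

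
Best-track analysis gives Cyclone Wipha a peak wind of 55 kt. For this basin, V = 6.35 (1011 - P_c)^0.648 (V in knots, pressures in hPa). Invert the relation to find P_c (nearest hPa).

ΔP = (V / 6.35)^(1/0.648) = (55/6.35)^1.543.
55/6.35 = 8.661; 8.661^1.543 ≈ 27.98 hPa.
P_c = 1011 − 27.98 = 983.02 ≈ 983 hPa.

983 hPa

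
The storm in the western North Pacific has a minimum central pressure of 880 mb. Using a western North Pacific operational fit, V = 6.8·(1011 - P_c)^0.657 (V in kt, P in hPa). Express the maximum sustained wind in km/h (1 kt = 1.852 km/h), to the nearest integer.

310 km/h

ΔP = 1011 − 880 = 131 mb.
V ≈ 6.8 × 131^0.657 = 6.8 × 24.606 ≈ 167.323 kt.
167.323 × 1.852 ≈ 309.88 km/h → 310 km/h.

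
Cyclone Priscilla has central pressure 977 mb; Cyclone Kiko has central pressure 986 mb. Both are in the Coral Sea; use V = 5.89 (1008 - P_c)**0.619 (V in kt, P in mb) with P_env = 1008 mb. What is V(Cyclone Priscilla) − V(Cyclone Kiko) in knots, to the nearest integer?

9 kt

Cyclone Priscilla: ΔP = 31; V ≈ 5.89 × 31^0.619 ≈ 49.35 kt.
Cyclone Kiko: ΔP = 22; V ≈ 5.89 × 22^0.619 ≈ 39.91 kt.
Difference ≈ 49.35 − 39.91 = 9.44 → 9 kt.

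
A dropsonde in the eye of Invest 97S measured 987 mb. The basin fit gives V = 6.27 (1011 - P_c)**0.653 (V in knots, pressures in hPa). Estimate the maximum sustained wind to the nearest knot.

50 kt

ΔP = 1011 − 987 = 24 mb.
24^0.653 ≈ 7.967.
V ≈ 6.27 × 7.967 ≈ 50.0 kt.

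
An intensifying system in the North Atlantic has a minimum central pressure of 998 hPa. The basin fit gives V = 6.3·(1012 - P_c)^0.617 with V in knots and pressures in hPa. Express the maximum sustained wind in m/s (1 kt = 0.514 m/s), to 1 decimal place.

16.5 m/s

ΔP = 1012 − 998 = 14 hPa.
V ≈ 6.3 × 14^0.617 = 6.3 × 5.095 ≈ 32.100 kt.
32.100 × 0.514 ≈ 16.50 m/s → 16.5 m/s.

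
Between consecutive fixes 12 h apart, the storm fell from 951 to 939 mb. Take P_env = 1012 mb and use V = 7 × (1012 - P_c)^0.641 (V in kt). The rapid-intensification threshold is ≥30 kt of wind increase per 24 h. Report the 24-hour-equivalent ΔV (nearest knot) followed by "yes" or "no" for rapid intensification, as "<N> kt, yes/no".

V₁: ΔP = 61, V ≈ 7 × 61^0.641 ≈ 97.61 kt.
V₂: ΔP = 73, V ≈ 7 × 73^0.641 ≈ 109.52 kt.
ΔV over 12 h = 11.91 kt → 24 h equivalent = 11.91 × 24/12 ≈ 23.82 kt.
24 kt < 30 kt ⇒ not rapid intensification.

24 kt, no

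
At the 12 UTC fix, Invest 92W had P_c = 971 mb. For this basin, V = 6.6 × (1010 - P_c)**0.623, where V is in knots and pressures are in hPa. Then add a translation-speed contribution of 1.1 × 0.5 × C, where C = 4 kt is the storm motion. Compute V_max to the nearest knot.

ΔP = 1010 − 971 = 39 mb.
39^0.623 ≈ 9.800.
V ≈ 6.6 × 9.800 ≈ 64.7 kt.
Translation term: 1.1 × 0.5 × 4 = 2.2 kt.
Corrected V ≈ 66.9 kt → 67 kt.

67 kt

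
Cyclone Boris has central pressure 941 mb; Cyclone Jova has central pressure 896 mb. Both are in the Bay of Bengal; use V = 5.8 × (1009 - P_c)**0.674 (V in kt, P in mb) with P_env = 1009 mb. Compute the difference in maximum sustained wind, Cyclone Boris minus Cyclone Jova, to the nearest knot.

-41 kt

Cyclone Boris: ΔP = 68; V ≈ 5.8 × 68^0.674 ≈ 99.66 kt.
Cyclone Jova: ΔP = 113; V ≈ 5.8 × 113^0.674 ≈ 140.35 kt.
Difference ≈ 99.66 − 140.35 = -40.69 → -41 kt.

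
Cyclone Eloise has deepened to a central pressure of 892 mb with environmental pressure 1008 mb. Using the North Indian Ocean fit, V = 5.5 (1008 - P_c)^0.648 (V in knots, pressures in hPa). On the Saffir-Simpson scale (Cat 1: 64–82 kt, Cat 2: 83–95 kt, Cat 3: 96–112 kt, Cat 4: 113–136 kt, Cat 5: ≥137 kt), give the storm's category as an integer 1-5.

ΔP = 1008 − 892 = 116 mb.
V ≈ 5.5 × 116^0.648 = 5.5 × 21.77 ≈ 120 kt.
120 kt falls in the Category 4 band.

4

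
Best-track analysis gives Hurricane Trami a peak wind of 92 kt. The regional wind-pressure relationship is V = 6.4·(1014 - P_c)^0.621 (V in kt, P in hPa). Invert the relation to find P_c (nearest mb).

941 mb

ΔP = (V / 6.4)^(1/0.621) = (92/6.4)^1.610.
92/6.4 = 14.375; 14.375^1.610 ≈ 73.13 mb.
P_c = 1014 − 73.13 = 940.87 ≈ 941 mb.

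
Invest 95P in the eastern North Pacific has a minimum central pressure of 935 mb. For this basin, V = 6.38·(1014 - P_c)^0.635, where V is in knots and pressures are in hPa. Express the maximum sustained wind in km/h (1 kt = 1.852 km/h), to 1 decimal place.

189.4 km/h

ΔP = 1014 − 935 = 79 mb.
V ≈ 6.38 × 79^0.635 = 6.38 × 16.032 ≈ 102.285 kt.
102.285 × 1.852 ≈ 189.43 km/h → 189.4 km/h.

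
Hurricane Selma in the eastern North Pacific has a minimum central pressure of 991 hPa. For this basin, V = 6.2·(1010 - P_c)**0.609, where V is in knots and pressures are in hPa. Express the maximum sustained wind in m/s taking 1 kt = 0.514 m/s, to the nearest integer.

19 m/s

ΔP = 1010 − 991 = 19 hPa.
V ≈ 6.2 × 19^0.609 = 6.2 × 6.008 ≈ 37.252 kt.
37.252 × 0.514 ≈ 19.15 m/s → 19 m/s.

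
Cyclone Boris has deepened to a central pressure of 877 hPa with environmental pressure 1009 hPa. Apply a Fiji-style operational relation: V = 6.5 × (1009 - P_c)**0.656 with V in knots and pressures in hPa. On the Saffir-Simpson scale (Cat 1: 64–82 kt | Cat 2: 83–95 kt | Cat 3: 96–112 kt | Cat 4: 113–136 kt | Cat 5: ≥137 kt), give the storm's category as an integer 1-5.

5

ΔP = 1009 − 877 = 132 hPa.
V ≈ 6.5 × 132^0.656 = 6.5 × 24.61 ≈ 160 kt.
160 kt falls in the Category 5 band.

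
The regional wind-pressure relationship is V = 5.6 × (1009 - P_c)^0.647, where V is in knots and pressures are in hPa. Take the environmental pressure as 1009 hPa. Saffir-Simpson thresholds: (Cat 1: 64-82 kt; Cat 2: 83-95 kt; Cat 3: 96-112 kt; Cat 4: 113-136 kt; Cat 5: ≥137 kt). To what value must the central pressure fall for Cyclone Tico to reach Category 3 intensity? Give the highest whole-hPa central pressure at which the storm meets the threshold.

Category 3 begins at V = 96 kt.
Required ΔP = (96/5.6)^(1/0.647) = 17.143^1.546 ≈ 80.80 hPa.
P_c ≤ 1009 − 80.80 = 928.20, so the highest integer P_c is 928 hPa.

928 hPa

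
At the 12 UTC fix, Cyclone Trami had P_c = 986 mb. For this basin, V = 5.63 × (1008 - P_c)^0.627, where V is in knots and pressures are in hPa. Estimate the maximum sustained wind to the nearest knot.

39 kt

ΔP = 1008 − 986 = 22 mb.
22^0.627 ≈ 6.945.
V ≈ 5.63 × 6.945 ≈ 39.1 kt.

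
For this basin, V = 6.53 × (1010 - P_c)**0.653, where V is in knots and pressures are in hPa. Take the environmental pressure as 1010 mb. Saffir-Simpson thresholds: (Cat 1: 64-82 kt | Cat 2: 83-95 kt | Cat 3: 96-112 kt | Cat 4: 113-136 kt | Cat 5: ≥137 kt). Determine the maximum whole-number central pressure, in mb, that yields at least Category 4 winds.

Category 4 begins at V = 113 kt.
Required ΔP = (113/6.53)^(1/0.653) = 17.305^1.531 ≈ 78.73 mb.
P_c ≤ 1010 − 78.73 = 931.27, so the highest integer P_c is 931 mb.

931 mb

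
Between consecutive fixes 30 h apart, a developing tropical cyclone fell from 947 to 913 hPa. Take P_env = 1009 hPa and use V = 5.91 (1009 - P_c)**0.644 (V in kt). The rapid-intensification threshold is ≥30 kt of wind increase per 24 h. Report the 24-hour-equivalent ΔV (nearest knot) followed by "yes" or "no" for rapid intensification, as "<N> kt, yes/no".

22 kt, no

V₁: ΔP = 62, V ≈ 5.91 × 62^0.644 ≈ 84.31 kt.
V₂: ΔP = 96, V ≈ 5.91 × 96^0.644 ≈ 111.73 kt.
ΔV over 30 h = 27.42 kt → 24 h equivalent = 27.42 × 24/30 ≈ 21.94 kt.
22 kt < 30 kt ⇒ not rapid intensification.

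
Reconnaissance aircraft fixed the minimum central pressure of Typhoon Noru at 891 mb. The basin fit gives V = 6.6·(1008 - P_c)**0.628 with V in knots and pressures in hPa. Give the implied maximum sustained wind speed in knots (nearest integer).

ΔP = 1008 − 891 = 117 mb.
117^0.628 ≈ 19.899.
V ≈ 6.6 × 19.899 ≈ 131.3 kt.

131 kt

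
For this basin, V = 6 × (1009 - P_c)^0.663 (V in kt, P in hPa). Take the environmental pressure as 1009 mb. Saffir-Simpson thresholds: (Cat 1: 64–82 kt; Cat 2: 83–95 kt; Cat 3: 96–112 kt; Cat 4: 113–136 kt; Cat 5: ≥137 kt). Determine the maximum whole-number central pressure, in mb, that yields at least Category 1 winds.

973 mb

Category 1 begins at V = 64 kt.
Required ΔP = (64/6)^(1/0.663) = 10.667^1.508 ≈ 35.53 mb.
P_c ≤ 1009 − 35.53 = 973.47, so the highest integer P_c is 973 mb.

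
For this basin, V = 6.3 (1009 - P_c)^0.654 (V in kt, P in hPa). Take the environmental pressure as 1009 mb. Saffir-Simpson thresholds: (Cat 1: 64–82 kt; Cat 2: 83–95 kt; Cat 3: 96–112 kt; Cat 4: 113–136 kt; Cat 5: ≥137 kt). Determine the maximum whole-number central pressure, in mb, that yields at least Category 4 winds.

926 mb

Category 4 begins at V = 113 kt.
Required ΔP = (113/6.3)^(1/0.654) = 17.937^1.529 ≈ 82.61 mb.
P_c ≤ 1009 − 82.61 = 926.39, so the highest integer P_c is 926 mb.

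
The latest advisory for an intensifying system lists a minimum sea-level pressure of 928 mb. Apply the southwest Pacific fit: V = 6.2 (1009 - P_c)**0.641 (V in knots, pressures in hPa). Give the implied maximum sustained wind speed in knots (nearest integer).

ΔP = 1009 − 928 = 81 mb.
81^0.641 ≈ 16.724.
V ≈ 6.2 × 16.724 ≈ 103.7 kt.

104 kt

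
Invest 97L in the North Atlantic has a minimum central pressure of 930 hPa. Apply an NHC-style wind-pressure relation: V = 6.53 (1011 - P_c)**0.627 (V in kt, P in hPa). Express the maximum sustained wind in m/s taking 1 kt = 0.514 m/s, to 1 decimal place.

52.8 m/s

ΔP = 1011 − 930 = 81 hPa.
V ≈ 6.53 × 81^0.627 = 6.53 × 15.726 ≈ 102.691 kt.
102.691 × 0.514 ≈ 52.78 m/s → 52.8 m/s.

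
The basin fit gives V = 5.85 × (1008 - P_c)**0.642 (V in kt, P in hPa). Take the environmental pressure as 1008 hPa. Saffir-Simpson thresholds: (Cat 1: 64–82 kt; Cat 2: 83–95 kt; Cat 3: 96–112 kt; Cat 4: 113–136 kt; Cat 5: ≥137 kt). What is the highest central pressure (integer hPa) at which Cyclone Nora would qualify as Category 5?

872 hPa

Category 5 begins at V = 137 kt.
Required ΔP = (137/5.85)^(1/0.642) = 23.419^1.558 ≈ 135.92 hPa.
P_c ≤ 1008 − 135.92 = 872.08, so the highest integer P_c is 872 hPa.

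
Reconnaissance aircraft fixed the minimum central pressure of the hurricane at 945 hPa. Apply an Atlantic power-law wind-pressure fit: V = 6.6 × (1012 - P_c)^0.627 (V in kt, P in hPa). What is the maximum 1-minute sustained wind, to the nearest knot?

ΔP = 1012 − 945 = 67 hPa.
67^0.627 ≈ 13.962.
V ≈ 6.6 × 13.962 ≈ 92.1 kt.

92 kt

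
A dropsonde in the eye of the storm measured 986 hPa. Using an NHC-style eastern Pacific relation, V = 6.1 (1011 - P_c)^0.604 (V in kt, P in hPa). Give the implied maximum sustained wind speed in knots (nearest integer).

43 kt

ΔP = 1011 − 986 = 25 hPa.
25^0.604 ≈ 6.988.
V ≈ 6.1 × 6.988 ≈ 42.6 kt.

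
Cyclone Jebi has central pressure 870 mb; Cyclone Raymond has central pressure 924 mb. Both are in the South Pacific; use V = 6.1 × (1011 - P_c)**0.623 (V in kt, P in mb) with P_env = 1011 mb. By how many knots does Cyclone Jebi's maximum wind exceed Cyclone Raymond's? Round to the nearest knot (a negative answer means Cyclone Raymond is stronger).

Cyclone Jebi: ΔP = 141; V ≈ 6.1 × 141^0.623 ≈ 133.14 kt.
Cyclone Raymond: ΔP = 87; V ≈ 6.1 × 87^0.623 ≈ 98.55 kt.
Difference ≈ 133.14 − 98.55 = 34.59 → 35 kt.

35 kt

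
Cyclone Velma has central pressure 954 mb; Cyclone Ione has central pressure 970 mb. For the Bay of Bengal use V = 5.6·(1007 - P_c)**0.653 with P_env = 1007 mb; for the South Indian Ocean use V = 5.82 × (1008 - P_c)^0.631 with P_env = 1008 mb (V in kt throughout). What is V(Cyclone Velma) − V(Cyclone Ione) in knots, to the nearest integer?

Cyclone Velma: ΔP = 53; V ≈ 5.6 × 53^0.653 ≈ 74.84 kt.
Cyclone Ione: ΔP = 38; V ≈ 5.82 × 38^0.631 ≈ 57.78 kt.
Difference ≈ 74.84 − 57.78 = 17.06 → 17 kt.

17 kt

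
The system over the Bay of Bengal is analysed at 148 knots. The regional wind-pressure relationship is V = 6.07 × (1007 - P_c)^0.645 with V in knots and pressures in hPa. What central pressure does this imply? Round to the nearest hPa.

ΔP = (V / 6.07)^(1/0.645) = (148/6.07)^1.550.
148/6.07 = 24.382; 24.382^1.550 ≈ 141.42 hPa.
P_c = 1007 − 141.42 = 865.58 ≈ 866 hPa.

866 hPa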